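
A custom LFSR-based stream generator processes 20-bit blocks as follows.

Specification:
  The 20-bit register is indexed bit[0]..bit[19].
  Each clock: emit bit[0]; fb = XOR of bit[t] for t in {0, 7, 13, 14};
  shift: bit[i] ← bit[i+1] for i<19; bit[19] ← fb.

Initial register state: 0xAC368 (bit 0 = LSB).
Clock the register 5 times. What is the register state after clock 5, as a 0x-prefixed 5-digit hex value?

0x9D61B

reg_0 = 0xAC368
clock 1: out=0, reg = 0xD61B4
clock 2: out=0, reg = 0xEB0DA
clock 3: out=0, reg = 0x7586D
clock 4: out=1, reg = 0x3AC36
clock 5: out=0, reg = 0x9D61B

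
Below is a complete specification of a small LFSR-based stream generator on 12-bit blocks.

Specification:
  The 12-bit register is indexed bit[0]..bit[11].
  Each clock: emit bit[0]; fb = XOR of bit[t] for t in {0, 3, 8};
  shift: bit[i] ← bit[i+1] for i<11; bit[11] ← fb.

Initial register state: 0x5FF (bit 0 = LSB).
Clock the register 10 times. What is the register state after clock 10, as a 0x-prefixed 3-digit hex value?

reg_0 = 0x5FF
clock 1: out=1, reg = 0xAFF
clock 2: out=1, reg = 0x57F
clock 3: out=1, reg = 0xABF
clock 4: out=1, reg = 0x55F
clock 5: out=1, reg = 0xAAF
clock 6: out=1, reg = 0x557
clock 7: out=1, reg = 0x2AB
clock 8: out=1, reg = 0x155
clock 9: out=1, reg = 0x0AA
clock 10: out=0, reg = 0x855

0x855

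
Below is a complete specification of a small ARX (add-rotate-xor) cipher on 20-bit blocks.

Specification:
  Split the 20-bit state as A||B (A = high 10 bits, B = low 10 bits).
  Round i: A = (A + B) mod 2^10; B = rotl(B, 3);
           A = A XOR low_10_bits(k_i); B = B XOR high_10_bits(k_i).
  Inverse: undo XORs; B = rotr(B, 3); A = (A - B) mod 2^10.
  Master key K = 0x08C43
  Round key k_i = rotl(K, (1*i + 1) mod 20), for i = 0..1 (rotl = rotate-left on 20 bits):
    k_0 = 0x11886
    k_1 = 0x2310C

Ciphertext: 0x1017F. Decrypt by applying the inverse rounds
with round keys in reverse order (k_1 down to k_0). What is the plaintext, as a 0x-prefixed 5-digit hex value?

0xB243F

s_0 = ciphertext = 0x1017F
s_1 = InvRound(s_0, k_1) = 0xE39BE
s_2 = InvRound(s_1, k_0) = 0xB243F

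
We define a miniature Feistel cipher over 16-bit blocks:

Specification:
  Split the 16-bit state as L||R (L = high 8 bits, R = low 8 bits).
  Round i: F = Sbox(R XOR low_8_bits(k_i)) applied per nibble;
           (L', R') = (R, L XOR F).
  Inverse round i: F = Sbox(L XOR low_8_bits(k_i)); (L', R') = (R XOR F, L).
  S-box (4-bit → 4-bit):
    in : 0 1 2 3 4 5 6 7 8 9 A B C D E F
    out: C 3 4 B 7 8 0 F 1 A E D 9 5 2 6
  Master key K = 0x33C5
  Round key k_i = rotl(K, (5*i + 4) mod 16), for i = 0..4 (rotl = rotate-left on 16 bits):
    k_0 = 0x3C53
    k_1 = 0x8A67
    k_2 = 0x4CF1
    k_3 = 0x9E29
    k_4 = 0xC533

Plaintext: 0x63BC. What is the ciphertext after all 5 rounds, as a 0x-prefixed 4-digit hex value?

0x18C2

s_0 = plaintext = 0x63BC
s_1 = Round(s_0, k_0) = 0xBC45
s_2 = Round(s_1, k_1) = 0x45F8
s_3 = Round(s_2, k_2) = 0xF88F
s_4 = Round(s_3, k_3) = 0x8F18
s_5 = Round(s_4, k_4) = 0x18C2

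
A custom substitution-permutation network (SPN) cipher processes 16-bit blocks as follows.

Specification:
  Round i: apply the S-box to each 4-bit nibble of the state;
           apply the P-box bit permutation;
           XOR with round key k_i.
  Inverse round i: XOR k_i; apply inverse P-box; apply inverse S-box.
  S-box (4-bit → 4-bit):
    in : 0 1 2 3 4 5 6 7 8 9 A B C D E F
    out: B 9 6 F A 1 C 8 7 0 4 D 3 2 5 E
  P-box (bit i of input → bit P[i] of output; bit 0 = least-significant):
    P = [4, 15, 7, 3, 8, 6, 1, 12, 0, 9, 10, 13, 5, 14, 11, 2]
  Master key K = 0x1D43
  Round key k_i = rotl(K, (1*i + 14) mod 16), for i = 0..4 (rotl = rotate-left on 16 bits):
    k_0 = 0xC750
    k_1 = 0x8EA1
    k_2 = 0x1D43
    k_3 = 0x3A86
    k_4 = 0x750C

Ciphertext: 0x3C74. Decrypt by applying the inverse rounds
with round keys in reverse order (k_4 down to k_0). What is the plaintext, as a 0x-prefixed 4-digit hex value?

0x1197

s_0 = ciphertext = 0x3C74
s_1 = InvRound(s_0, k_4) = 0x89C1
s_2 = InvRound(s_1, k_3) = 0x703D
s_3 = InvRound(s_2, k_2) = 0x3681
s_4 = InvRound(s_3, k_1) = 0xE77D
s_5 = InvRound(s_4, k_0) = 0x1197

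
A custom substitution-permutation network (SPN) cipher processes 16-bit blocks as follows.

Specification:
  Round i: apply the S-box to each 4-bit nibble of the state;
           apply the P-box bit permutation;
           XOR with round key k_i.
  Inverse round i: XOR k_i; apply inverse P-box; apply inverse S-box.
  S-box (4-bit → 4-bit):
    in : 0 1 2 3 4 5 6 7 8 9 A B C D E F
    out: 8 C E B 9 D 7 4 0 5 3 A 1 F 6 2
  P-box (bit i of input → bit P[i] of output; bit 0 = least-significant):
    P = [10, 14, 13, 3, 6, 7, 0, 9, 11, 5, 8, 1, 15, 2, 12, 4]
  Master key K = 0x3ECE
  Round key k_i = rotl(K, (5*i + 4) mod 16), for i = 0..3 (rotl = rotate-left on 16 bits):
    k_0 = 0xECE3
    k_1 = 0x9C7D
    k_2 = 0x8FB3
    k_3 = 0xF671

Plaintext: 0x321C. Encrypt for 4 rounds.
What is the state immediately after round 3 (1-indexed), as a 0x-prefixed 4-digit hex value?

s_0 = plaintext = 0x321C
s_1 = Round(s_0, k_0) = 0x6BD4
s_2 = Round(s_1, k_1) = 0x0A92
s_3 = Round(s_2, k_2) = 0xE7CA
s_4 = Round(s_3, k_3) = 0xA335

0xE7CA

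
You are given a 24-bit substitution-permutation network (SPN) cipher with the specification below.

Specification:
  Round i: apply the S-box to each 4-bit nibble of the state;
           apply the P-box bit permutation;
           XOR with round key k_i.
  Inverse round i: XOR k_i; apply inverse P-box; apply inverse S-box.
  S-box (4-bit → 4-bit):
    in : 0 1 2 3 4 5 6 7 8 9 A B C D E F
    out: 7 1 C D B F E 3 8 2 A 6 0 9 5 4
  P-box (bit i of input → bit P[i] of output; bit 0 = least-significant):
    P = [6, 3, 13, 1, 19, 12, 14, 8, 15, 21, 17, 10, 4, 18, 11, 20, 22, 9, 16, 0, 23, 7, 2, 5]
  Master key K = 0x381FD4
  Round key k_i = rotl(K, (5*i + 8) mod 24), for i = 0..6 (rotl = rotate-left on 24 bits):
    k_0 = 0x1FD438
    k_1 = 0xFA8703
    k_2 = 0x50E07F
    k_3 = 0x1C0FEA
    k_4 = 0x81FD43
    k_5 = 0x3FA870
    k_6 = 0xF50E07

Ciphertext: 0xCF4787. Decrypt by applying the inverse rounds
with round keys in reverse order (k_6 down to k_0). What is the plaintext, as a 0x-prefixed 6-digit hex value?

0x070A19

s_0 = ciphertext = 0xCF4787
s_1 = InvRound(s_0, k_6) = 0x9C2B3C
s_2 = InvRound(s_1, k_5) = 0xEBC087
s_3 = InvRound(s_2, k_4) = 0xB1F64E
s_4 = InvRound(s_3, k_3) = 0x5FB75F
s_5 = InvRound(s_4, k_2) = 0x8B925C
s_6 = InvRound(s_5, k_1) = 0xF3DAA4
s_7 = InvRound(s_6, k_0) = 0x070A19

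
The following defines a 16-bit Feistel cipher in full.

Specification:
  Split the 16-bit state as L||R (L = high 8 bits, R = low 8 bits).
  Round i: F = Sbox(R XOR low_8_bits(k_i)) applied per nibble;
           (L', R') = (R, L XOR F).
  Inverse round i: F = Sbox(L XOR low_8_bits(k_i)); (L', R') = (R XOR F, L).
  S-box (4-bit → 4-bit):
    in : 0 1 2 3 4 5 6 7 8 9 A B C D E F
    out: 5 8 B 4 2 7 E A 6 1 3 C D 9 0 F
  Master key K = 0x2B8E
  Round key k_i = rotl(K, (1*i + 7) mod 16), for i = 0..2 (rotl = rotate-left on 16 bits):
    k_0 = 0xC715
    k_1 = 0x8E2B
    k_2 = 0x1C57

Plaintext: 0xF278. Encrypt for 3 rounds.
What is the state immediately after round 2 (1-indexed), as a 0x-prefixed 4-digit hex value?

s_0 = plaintext = 0xF278
s_1 = Round(s_0, k_0) = 0x781B
s_2 = Round(s_1, k_1) = 0x1B3D
s_3 = Round(s_2, k_2) = 0x3DF8

0x1B3D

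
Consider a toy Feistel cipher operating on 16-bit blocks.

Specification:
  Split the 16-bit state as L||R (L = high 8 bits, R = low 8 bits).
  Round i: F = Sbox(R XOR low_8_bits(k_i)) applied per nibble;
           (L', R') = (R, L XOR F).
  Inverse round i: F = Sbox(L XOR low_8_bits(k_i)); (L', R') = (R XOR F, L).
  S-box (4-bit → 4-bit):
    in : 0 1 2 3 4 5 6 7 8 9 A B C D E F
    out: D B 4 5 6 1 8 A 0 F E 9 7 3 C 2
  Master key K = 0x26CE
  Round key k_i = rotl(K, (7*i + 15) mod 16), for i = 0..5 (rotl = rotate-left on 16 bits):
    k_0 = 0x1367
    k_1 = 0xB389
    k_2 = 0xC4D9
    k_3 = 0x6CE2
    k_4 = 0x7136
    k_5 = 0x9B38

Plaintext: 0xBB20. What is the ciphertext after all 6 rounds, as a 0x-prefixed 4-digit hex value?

s_0 = plaintext = 0xBB20
s_1 = Round(s_0, k_0) = 0x20D1
s_2 = Round(s_1, k_1) = 0xD130
s_3 = Round(s_2, k_2) = 0x301E
s_4 = Round(s_3, k_3) = 0x1E17
s_5 = Round(s_4, k_4) = 0x1755
s_6 = Round(s_5, k_5) = 0x5594

0x5594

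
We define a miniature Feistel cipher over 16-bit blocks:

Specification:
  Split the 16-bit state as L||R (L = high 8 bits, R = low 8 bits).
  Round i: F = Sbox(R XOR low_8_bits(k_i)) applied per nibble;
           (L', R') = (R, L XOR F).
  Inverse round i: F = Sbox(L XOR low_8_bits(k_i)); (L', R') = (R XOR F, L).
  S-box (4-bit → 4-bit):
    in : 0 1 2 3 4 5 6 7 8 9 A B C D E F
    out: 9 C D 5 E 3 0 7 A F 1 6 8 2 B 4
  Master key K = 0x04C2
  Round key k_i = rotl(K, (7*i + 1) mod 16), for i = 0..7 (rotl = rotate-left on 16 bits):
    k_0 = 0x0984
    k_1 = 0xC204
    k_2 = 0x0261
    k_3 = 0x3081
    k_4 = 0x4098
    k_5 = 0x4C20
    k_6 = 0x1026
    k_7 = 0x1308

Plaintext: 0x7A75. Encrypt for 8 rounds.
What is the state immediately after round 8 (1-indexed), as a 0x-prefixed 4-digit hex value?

0xE39E

s_0 = plaintext = 0x7A75
s_1 = Round(s_0, k_0) = 0x7536
s_2 = Round(s_1, k_1) = 0x3628
s_3 = Round(s_2, k_2) = 0x28D9
s_4 = Round(s_3, k_3) = 0xD912
s_5 = Round(s_4, k_4) = 0x1278
s_6 = Round(s_5, k_5) = 0x7828
s_7 = Round(s_6, k_6) = 0x28E3
s_8 = Round(s_7, k_7) = 0xE39E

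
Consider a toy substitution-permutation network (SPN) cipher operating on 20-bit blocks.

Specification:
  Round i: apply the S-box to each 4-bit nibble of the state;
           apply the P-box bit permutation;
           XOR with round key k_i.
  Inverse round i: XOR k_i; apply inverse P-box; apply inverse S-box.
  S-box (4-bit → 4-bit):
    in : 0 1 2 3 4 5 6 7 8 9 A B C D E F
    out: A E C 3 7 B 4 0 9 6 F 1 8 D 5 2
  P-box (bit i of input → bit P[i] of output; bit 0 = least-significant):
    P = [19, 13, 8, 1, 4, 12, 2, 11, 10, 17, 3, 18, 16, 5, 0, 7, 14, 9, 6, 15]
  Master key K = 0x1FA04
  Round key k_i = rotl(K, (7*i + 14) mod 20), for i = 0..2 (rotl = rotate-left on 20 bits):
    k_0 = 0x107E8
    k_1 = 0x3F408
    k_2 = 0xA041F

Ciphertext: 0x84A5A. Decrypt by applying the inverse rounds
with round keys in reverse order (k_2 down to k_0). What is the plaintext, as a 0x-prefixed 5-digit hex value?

s_0 = ciphertext = 0x84A5A
s_1 = InvRound(s_0, k_2) = 0x46327
s_2 = InvRound(s_1, k_1) = 0x04A92
s_3 = InvRound(s_2, k_0) = 0xE3E82

0xE3E82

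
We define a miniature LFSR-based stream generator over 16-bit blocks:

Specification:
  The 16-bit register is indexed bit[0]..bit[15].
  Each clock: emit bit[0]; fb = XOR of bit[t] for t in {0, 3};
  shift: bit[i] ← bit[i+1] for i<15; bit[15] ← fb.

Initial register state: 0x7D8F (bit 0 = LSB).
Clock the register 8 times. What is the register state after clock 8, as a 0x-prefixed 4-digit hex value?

reg_0 = 0x7D8F
clock 1: out=1, reg = 0x3EC7
clock 2: out=1, reg = 0x9F63
clock 3: out=1, reg = 0xCFB1
clock 4: out=1, reg = 0xE7D8
clock 5: out=0, reg = 0xF3EC
clock 6: out=0, reg = 0xF9F6
clock 7: out=0, reg = 0x7CFB
clock 8: out=1, reg = 0x3E7D

0x3E7D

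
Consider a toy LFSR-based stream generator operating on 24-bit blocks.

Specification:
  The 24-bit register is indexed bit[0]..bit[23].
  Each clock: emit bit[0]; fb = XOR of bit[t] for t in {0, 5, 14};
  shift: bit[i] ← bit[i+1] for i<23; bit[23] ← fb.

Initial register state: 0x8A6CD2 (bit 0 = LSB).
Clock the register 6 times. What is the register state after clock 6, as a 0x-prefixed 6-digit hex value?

reg_0 = 0x8A6CD2
clock 1: out=0, reg = 0xC53669
clock 2: out=1, reg = 0x629B34
clock 3: out=0, reg = 0xB14D9A
clock 4: out=0, reg = 0xD8A6CD
clock 5: out=1, reg = 0xEC5366
clock 6: out=0, reg = 0x7629B3

0x7629B3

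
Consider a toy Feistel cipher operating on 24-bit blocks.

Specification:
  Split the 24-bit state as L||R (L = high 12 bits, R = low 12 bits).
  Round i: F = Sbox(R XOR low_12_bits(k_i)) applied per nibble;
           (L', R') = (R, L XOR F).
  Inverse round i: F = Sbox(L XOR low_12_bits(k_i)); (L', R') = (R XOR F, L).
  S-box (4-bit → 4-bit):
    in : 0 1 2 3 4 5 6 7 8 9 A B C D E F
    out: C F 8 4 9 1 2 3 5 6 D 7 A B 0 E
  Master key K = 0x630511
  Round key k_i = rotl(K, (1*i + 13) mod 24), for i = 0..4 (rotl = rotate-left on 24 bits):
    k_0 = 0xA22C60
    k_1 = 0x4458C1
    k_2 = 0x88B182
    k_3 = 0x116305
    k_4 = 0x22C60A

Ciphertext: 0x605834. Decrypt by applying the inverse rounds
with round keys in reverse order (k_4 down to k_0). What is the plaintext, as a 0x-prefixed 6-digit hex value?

0x8E0410

s_0 = ciphertext = 0x605834
s_1 = InvRound(s_0, k_4) = 0x4FA605
s_2 = InvRound(s_1, k_3) = 0x5EB4FA
s_3 = InvRound(s_2, k_2) = 0xDDC5EB
s_4 = InvRound(s_3, k_1) = 0x410DDC
s_5 = InvRound(s_4, k_0) = 0x8E0410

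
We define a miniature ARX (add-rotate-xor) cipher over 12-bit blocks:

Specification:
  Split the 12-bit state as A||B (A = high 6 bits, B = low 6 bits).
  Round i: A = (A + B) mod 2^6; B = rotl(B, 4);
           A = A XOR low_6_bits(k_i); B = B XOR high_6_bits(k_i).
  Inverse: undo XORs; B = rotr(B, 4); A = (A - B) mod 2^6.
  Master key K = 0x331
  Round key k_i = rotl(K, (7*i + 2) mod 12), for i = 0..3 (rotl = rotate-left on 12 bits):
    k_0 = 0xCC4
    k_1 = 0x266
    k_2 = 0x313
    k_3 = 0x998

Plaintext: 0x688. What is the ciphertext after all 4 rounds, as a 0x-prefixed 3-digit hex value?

0xDB0

s_0 = plaintext = 0x688
s_1 = Round(s_0, k_0) = 0x9B1
s_2 = Round(s_1, k_1) = 0xC55
s_3 = Round(s_2, k_2) = 0x559
s_4 = Round(s_3, k_3) = 0xDB0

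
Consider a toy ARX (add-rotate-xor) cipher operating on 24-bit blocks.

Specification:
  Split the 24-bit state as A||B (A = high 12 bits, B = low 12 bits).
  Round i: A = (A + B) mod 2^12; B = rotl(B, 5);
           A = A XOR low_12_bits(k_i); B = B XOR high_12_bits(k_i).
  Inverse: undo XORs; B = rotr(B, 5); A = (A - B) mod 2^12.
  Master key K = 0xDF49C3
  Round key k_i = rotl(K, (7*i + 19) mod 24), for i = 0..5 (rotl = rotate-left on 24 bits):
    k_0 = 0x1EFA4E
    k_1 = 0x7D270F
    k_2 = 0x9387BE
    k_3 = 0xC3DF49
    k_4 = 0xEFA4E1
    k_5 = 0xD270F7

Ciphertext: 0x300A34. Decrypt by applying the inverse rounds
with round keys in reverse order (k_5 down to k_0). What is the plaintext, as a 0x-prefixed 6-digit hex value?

s_0 = ciphertext = 0x300A34
s_1 = InvRound(s_0, k_5) = 0xA3F9B8
s_2 = InvRound(s_1, k_4) = 0xDA413A
s_3 = InvRound(s_2, k_3) = 0xF053E8
s_4 = InvRound(s_3, k_2) = 0x065856
s_5 = InvRound(s_4, k_1) = 0x4EE27C
s_6 = InvRound(s_5, k_0) = 0x50499C

0x50499C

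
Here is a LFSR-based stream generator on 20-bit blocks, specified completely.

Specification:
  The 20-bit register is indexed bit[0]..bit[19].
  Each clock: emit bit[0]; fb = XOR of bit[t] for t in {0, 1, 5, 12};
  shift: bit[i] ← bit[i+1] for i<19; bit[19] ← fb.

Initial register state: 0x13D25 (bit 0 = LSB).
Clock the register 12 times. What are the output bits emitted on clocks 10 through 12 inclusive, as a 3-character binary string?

011

reg_0 = 0x13D25
clock 1: out=1, reg = 0x89E92
clock 2: out=0, reg = 0x44F49
clock 3: out=1, reg = 0xA27A4
clock 4: out=0, reg = 0xD13D2
clock 5: out=0, reg = 0x689E9
clock 6: out=1, reg = 0x344F4
clock 7: out=0, reg = 0x9A27A
clock 8: out=0, reg = 0x4D13D
clock 9: out=1, reg = 0xA689E
clock 10: out=0, reg = 0xD344F
clock 11: out=1, reg = 0xE9A27
clock 12: out=1, reg = 0x74D13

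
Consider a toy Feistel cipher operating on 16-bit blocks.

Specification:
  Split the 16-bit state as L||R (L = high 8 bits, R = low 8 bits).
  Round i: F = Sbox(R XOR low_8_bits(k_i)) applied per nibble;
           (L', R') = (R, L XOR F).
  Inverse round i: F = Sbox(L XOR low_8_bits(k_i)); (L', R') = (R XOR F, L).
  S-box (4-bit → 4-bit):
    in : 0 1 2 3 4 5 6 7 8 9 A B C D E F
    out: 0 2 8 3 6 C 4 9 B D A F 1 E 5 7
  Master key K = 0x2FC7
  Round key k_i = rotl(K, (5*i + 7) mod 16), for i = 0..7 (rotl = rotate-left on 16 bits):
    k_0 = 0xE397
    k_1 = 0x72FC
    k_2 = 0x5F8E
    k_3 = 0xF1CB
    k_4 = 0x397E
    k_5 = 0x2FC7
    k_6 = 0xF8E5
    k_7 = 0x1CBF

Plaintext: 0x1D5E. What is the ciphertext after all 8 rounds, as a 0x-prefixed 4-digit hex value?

0xD141

s_0 = plaintext = 0x1D5E
s_1 = Round(s_0, k_0) = 0x5E00
s_2 = Round(s_1, k_1) = 0x002F
s_3 = Round(s_2, k_2) = 0x2FA2
s_4 = Round(s_3, k_3) = 0xA262
s_5 = Round(s_4, k_4) = 0x6283
s_6 = Round(s_5, k_5) = 0x8304
s_7 = Round(s_6, k_6) = 0x04D1
s_8 = Round(s_7, k_7) = 0xD141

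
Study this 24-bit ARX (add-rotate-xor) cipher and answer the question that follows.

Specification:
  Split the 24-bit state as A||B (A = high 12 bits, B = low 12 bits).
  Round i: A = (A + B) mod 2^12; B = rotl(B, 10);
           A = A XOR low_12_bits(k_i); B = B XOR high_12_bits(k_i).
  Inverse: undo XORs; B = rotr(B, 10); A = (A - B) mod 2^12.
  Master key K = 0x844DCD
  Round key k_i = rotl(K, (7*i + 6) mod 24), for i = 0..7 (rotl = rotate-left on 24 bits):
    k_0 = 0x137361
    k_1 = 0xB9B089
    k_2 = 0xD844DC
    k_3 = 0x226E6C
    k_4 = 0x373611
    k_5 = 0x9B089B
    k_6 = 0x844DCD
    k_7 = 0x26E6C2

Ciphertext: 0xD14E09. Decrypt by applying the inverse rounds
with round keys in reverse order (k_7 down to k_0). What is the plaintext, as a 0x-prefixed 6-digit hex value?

0x9D8871

s_0 = ciphertext = 0xD14E09
s_1 = InvRound(s_0, k_7) = 0xA3719F
s_2 = InvRound(s_1, k_6) = 0x08C76E
s_3 = InvRound(s_2, k_5) = 0xC9CB7B
s_4 = InvRound(s_3, k_4) = 0xA6B022
s_5 = InvRound(s_4, k_3) = 0xBF7810
s_6 = InvRound(s_5, k_2) = 0x8DA651
s_7 = InvRound(s_6, k_1) = 0x12872B
s_8 = InvRound(s_7, k_0) = 0x9D8871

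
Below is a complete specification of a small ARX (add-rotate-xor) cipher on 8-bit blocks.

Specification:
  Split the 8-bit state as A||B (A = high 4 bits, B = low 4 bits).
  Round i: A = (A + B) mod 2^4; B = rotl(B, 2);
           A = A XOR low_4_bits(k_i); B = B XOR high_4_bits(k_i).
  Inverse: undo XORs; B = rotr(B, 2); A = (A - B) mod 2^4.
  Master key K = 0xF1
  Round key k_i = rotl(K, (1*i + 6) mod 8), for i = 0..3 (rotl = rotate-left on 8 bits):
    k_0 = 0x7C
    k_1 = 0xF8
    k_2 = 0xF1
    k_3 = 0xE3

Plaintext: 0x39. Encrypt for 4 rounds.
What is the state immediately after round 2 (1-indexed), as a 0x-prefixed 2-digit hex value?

0x9B

s_0 = plaintext = 0x39
s_1 = Round(s_0, k_0) = 0x01
s_2 = Round(s_1, k_1) = 0x9B
s_3 = Round(s_2, k_2) = 0x51
s_4 = Round(s_3, k_3) = 0x5A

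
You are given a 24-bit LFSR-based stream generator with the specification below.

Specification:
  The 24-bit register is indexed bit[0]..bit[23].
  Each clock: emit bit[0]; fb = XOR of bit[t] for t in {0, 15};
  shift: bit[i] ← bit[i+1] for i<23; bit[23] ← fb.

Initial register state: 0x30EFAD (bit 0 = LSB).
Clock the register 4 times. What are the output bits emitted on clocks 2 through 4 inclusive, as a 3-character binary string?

011

reg_0 = 0x30EFAD
clock 1: out=1, reg = 0x1877D6
clock 2: out=0, reg = 0x0C3BEB
clock 3: out=1, reg = 0x861DF5
clock 4: out=1, reg = 0xC30EFA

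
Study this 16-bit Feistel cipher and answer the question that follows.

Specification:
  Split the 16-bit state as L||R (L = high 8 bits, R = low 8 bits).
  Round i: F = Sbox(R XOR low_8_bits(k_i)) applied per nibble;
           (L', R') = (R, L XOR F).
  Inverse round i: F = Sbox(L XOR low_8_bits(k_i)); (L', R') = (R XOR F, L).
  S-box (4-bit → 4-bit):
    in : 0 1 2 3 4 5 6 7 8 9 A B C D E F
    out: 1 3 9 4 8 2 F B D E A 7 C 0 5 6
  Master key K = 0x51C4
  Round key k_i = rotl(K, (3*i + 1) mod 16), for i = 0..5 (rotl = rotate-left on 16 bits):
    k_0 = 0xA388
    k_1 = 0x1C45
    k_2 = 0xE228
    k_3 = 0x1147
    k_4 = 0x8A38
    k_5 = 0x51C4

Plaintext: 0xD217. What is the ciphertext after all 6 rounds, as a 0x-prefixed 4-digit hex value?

0xA2FD

s_0 = plaintext = 0xD217
s_1 = Round(s_0, k_0) = 0x1734
s_2 = Round(s_1, k_1) = 0x34A4
s_3 = Round(s_2, k_2) = 0xA4E8
s_4 = Round(s_3, k_3) = 0xE802
s_5 = Round(s_4, k_4) = 0x02A2
s_6 = Round(s_5, k_5) = 0xA2FD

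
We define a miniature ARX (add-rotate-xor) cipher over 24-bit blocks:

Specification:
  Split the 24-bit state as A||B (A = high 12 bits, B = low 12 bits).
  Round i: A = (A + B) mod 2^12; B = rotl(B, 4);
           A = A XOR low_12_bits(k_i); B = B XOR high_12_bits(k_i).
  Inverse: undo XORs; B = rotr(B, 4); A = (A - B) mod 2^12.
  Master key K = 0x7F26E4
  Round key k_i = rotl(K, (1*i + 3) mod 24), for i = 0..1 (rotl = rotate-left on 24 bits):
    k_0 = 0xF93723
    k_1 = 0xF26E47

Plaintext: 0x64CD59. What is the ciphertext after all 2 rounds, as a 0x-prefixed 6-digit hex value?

0x0D3FCC

s_0 = plaintext = 0x64CD59
s_1 = Round(s_0, k_0) = 0x486A0E
s_2 = Round(s_1, k_1) = 0x0D3FCC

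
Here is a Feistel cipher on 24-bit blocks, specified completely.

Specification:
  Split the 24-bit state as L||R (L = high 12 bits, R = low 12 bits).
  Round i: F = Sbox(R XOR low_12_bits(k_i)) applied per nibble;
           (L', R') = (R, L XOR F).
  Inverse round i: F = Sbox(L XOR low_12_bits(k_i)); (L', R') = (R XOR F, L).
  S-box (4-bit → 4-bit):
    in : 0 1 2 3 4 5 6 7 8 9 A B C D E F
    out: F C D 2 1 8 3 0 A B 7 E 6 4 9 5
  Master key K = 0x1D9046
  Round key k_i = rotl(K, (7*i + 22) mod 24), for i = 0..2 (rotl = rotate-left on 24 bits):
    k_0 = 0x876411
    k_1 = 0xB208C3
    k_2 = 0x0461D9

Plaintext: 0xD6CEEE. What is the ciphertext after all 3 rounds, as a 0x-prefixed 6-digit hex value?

0x3B9706

s_0 = plaintext = 0xD6CEEE
s_1 = Round(s_0, k_0) = 0xEEEA39
s_2 = Round(s_1, k_1) = 0xA393B9
s_3 = Round(s_2, k_2) = 0x3B9706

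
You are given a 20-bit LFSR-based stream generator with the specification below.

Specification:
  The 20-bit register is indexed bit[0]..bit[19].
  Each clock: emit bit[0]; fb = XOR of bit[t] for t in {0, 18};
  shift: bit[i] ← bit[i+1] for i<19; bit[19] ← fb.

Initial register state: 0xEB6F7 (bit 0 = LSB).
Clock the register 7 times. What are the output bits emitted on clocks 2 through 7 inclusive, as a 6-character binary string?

reg_0 = 0xEB6F7
clock 1: out=1, reg = 0x75B7B
clock 2: out=1, reg = 0x3ADBD
clock 3: out=1, reg = 0x9D6DE
clock 4: out=0, reg = 0x4EB6F
clock 5: out=1, reg = 0x275B7
clock 6: out=1, reg = 0x93ADB
clock 7: out=1, reg = 0xC9D6D

110111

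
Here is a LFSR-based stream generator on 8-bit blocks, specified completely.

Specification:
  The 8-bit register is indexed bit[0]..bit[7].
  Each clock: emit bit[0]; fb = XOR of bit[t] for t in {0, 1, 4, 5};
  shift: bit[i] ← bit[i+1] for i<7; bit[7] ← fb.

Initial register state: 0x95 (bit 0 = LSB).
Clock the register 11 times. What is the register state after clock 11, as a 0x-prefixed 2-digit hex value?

0x5C

reg_0 = 0x95
clock 1: out=1, reg = 0x4A
clock 2: out=0, reg = 0xA5
clock 3: out=1, reg = 0x52
clock 4: out=0, reg = 0x29
clock 5: out=1, reg = 0x14
clock 6: out=0, reg = 0x8A
clock 7: out=0, reg = 0xC5
clock 8: out=1, reg = 0xE2
clock 9: out=0, reg = 0x71
clock 10: out=1, reg = 0xB8
clock 11: out=0, reg = 0x5C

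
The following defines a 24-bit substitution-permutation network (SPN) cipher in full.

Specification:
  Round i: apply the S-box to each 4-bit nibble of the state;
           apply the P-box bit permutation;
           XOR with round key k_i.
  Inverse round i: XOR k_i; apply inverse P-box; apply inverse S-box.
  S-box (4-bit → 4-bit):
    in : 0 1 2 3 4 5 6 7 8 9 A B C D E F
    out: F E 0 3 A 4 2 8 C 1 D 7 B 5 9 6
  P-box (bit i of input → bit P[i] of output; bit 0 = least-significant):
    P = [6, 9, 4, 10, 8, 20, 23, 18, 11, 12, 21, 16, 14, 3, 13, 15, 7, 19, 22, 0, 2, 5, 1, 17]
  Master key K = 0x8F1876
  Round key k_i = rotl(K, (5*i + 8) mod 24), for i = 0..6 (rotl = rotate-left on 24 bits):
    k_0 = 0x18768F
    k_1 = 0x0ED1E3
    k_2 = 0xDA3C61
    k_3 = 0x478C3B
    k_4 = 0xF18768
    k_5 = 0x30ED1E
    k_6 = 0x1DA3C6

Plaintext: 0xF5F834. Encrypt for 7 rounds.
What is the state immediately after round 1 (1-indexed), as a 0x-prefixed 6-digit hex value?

s_0 = plaintext = 0xF5F834
s_1 = Round(s_0, k_0) = 0x6951A5
s_2 = Round(s_1, k_1) = 0xABE053
s_3 = Round(s_2, k_2) = 0x31E6A7
s_4 = Round(s_3, k_3) = 0x8B591E
s_5 = Round(s_4, k_4) = 0x2FABAA
s_6 = Round(s_5, k_5) = 0xDC104E
s_7 = Round(s_6, k_6) = 0x201F09

0x6951A5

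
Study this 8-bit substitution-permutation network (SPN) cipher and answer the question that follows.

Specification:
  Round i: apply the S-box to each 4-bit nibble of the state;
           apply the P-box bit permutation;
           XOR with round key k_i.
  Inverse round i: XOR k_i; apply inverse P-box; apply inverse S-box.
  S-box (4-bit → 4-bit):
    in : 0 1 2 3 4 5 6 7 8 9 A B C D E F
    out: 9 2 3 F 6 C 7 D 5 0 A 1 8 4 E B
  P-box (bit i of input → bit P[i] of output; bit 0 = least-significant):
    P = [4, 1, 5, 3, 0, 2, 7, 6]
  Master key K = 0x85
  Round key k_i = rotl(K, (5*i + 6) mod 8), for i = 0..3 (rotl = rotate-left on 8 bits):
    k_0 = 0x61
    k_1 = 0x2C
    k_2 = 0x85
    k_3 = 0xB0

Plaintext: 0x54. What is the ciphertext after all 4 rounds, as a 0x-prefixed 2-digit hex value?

0x91

s_0 = plaintext = 0x54
s_1 = Round(s_0, k_0) = 0x83
s_2 = Round(s_1, k_1) = 0x97
s_3 = Round(s_2, k_2) = 0xBD
s_4 = Round(s_3, k_3) = 0x91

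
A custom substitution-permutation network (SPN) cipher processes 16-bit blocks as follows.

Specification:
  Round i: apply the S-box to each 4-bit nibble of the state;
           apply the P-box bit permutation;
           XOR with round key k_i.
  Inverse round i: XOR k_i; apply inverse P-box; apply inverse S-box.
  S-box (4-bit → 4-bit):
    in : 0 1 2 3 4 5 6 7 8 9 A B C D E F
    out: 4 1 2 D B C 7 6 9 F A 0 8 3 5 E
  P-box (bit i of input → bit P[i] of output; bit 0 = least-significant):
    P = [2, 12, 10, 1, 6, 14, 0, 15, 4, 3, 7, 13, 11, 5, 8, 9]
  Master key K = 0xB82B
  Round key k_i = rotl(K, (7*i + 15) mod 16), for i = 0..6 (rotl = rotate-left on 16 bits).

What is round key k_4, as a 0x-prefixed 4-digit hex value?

0x5DC1

K = 0xB82B
k_0 = rotl(K, (7*0+15) mod 16) = rotl(K, 15) = 0xDC15
k_1 = rotl(K, (7*1+15) mod 16) = rotl(K, 6) = 0x0AEE
k_2 = rotl(K, (7*2+15) mod 16) = rotl(K, 13) = 0x7705
k_3 = rotl(K, (7*3+15) mod 16) = rotl(K, 4) = 0x82BB
k_4 = rotl(K, (7*4+15) mod 16) = rotl(K, 11) = 0x5DC1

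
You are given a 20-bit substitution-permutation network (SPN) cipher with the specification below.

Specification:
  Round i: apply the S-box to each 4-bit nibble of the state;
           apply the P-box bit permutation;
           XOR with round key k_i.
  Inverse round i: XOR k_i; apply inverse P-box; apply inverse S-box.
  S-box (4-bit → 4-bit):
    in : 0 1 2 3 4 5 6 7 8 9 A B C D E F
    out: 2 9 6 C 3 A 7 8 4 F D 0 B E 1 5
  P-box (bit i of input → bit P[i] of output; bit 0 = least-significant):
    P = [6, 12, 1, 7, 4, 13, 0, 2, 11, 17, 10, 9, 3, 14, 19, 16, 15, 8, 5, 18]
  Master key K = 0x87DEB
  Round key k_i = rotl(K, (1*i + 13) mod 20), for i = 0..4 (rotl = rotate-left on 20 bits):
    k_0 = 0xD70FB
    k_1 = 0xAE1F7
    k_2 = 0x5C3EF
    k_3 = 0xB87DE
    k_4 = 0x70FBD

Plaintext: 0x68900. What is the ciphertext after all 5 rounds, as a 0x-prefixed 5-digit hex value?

0x0FC9E

s_0 = plaintext = 0x68900
s_1 = Round(s_0, k_0) = 0x7CFDB
s_2 = Round(s_1, k_1) = 0xF8DFA
s_3 = Round(s_2, k_2) = 0xF451C
s_4 = Round(s_3, k_3) = 0x95522
s_5 = Round(s_4, k_4) = 0x0FC9E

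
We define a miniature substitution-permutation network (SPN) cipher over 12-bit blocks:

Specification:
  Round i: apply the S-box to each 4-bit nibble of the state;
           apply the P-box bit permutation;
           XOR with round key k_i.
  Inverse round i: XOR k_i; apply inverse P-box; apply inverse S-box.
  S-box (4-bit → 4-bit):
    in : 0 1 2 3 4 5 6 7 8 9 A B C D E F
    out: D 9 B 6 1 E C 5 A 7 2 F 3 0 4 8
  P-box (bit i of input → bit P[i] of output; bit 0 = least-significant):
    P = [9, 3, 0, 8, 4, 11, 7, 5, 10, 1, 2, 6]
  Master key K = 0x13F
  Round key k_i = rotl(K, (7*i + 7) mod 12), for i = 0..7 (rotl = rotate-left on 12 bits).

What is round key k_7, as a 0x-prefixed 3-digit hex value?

K = 0x13F
k_0 = rotl(K, (7*0+7) mod 12) = rotl(K, 7) = 0xF89
k_1 = rotl(K, (7*1+7) mod 12) = rotl(K, 2) = 0x4FC
k_2 = rotl(K, (7*2+7) mod 12) = rotl(K, 9) = 0xE27
k_3 = rotl(K, (7*3+7) mod 12) = rotl(K, 4) = 0x3F1
k_4 = rotl(K, (7*4+7) mod 12) = rotl(K, 11) = 0x89F
k_5 = rotl(K, (7*5+7) mod 12) = rotl(K, 6) = 0xFC4
k_6 = rotl(K, (7*6+7) mod 12) = rotl(K, 1) = 0x27E
k_7 = rotl(K, (7*7+7) mod 12) = rotl(K, 8) = 0xF13

0xF13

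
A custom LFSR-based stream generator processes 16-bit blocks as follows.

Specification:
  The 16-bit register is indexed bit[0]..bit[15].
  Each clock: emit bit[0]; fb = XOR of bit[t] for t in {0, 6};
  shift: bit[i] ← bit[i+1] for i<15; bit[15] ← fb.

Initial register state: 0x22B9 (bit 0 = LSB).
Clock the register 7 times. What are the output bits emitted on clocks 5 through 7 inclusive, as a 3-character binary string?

110

reg_0 = 0x22B9
clock 1: out=1, reg = 0x915C
clock 2: out=0, reg = 0xC8AE
clock 3: out=0, reg = 0x6457
clock 4: out=1, reg = 0x322B
clock 5: out=1, reg = 0x9915
clock 6: out=1, reg = 0xCC8A
clock 7: out=0, reg = 0x6645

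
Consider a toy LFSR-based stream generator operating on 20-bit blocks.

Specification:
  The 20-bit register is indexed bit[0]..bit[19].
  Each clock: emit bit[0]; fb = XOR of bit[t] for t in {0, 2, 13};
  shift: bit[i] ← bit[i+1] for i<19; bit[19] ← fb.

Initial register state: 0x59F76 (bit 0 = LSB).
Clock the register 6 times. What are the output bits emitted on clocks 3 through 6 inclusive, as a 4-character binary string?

reg_0 = 0x59F76
clock 1: out=0, reg = 0xACFBB
clock 2: out=1, reg = 0xD67DD
clock 3: out=1, reg = 0xEB3EE
clock 4: out=0, reg = 0x759F7
clock 5: out=1, reg = 0x3ACFB
clock 6: out=1, reg = 0x1D67D

1011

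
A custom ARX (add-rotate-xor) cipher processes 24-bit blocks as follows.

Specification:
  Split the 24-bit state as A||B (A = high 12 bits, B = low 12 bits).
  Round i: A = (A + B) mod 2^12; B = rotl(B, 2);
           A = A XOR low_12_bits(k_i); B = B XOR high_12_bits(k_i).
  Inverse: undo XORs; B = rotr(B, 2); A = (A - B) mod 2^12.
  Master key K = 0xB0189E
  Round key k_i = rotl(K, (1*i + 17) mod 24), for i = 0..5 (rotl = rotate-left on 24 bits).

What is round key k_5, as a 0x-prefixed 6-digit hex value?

0xAC0627

K = 0xB0189E
k_0 = rotl(K, (1*0+17) mod 24) = rotl(K, 17) = 0x3D6031
k_1 = rotl(K, (1*1+17) mod 24) = rotl(K, 18) = 0x7AC062
k_2 = rotl(K, (1*2+17) mod 24) = rotl(K, 19) = 0xF580C4
k_3 = rotl(K, (1*3+17) mod 24) = rotl(K, 20) = 0xEB0189
k_4 = rotl(K, (1*4+17) mod 24) = rotl(K, 21) = 0xD60313
k_5 = rotl(K, (1*5+17) mod 24) = rotl(K, 22) = 0xAC0627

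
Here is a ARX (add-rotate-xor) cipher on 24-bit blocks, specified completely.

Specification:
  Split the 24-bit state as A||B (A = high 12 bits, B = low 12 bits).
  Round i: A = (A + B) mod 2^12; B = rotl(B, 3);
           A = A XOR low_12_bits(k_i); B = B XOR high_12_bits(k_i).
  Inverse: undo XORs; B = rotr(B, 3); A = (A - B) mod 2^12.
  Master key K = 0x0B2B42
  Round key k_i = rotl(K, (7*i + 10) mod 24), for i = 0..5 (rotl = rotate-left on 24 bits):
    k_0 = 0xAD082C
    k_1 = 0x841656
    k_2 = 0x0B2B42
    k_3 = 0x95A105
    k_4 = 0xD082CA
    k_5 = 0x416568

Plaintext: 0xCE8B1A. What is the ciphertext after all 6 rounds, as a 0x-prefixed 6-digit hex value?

s_0 = plaintext = 0xCE8B1A
s_1 = Round(s_0, k_0) = 0x02E205
s_2 = Round(s_1, k_1) = 0x465868
s_3 = Round(s_2, k_2) = 0x78F3F6
s_4 = Round(s_3, k_3) = 0xA806EB
s_5 = Round(s_4, k_4) = 0x3A1A53
s_6 = Round(s_5, k_5) = 0x89C68B

0x89C68B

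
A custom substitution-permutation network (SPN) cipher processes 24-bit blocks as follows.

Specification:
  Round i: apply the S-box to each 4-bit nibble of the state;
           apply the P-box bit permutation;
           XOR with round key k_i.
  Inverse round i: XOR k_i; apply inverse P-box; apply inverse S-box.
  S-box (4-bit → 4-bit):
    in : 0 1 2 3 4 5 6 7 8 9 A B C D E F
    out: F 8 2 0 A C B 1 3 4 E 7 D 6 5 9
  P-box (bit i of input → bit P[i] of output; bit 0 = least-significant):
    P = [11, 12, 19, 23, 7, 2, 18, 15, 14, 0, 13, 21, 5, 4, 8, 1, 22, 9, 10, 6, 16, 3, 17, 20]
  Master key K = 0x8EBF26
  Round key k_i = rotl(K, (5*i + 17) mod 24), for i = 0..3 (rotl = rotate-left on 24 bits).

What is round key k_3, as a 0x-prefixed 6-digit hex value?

0xBF268E

K = 0x8EBF26
k_0 = rotl(K, (5*0+17) mod 24) = rotl(K, 17) = 0x4D1D7E
k_1 = rotl(K, (5*1+17) mod 24) = rotl(K, 22) = 0xA3AFC9
k_2 = rotl(K, (5*2+17) mod 24) = rotl(K, 3) = 0x75F934
k_3 = rotl(K, (5*3+17) mod 24) = rotl(K, 8) = 0xBF268E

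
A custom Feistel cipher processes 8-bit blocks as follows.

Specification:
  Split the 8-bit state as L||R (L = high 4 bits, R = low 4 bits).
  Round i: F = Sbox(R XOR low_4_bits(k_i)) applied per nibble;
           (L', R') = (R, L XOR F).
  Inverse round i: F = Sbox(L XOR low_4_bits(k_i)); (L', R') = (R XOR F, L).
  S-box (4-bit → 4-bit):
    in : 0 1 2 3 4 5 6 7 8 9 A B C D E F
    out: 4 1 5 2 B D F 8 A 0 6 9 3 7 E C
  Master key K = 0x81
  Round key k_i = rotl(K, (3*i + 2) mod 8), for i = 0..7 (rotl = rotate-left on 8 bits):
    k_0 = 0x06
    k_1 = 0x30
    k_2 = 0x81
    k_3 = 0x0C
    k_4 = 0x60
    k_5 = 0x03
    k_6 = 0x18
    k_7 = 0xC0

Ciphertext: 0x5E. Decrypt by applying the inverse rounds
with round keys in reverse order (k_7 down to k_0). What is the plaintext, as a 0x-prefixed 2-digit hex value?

0x24

s_0 = ciphertext = 0x5E
s_1 = InvRound(s_0, k_7) = 0x35
s_2 = InvRound(s_1, k_6) = 0xC3
s_3 = InvRound(s_2, k_5) = 0xFC
s_4 = InvRound(s_3, k_4) = 0x0F
s_5 = InvRound(s_4, k_3) = 0xC0
s_6 = InvRound(s_5, k_2) = 0x7C
s_7 = InvRound(s_6, k_1) = 0x47
s_8 = InvRound(s_7, k_0) = 0x24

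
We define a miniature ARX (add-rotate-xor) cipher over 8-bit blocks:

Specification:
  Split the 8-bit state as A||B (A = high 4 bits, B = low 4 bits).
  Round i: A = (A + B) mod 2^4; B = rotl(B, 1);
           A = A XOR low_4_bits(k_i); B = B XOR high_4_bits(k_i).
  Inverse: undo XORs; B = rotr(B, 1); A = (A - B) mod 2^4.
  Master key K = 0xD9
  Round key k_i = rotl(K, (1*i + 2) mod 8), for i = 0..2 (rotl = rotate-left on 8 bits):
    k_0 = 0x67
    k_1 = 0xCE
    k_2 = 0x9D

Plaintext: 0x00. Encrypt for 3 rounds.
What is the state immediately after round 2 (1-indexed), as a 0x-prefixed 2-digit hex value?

0x30

s_0 = plaintext = 0x00
s_1 = Round(s_0, k_0) = 0x76
s_2 = Round(s_1, k_1) = 0x30
s_3 = Round(s_2, k_2) = 0xE9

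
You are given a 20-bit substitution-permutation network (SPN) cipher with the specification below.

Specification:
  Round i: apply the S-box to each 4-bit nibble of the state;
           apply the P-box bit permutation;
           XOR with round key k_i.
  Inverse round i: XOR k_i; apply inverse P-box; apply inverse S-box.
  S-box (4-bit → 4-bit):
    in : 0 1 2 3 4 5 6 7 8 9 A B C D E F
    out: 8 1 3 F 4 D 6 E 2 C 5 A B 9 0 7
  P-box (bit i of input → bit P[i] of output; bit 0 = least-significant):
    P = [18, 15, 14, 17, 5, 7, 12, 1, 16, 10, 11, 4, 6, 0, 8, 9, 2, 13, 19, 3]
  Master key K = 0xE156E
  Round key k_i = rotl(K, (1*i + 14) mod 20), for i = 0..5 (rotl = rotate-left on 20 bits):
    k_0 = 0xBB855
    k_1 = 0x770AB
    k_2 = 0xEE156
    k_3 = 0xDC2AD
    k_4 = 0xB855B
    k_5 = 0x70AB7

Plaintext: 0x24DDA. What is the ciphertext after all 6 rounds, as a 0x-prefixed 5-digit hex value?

s_0 = plaintext = 0x24DDA
s_1 = Round(s_0, k_0) = 0xED963
s_2 = Round(s_1, k_1) = 0x1AA7B
s_3 = Round(s_2, k_2) = 0xD7890
s_4 = Round(s_3, k_3) = 0xFD5A2
s_5 = Round(s_4, k_4) = 0x63F2F
s_6 = Round(s_5, k_5) = 0xAE556

0xAE556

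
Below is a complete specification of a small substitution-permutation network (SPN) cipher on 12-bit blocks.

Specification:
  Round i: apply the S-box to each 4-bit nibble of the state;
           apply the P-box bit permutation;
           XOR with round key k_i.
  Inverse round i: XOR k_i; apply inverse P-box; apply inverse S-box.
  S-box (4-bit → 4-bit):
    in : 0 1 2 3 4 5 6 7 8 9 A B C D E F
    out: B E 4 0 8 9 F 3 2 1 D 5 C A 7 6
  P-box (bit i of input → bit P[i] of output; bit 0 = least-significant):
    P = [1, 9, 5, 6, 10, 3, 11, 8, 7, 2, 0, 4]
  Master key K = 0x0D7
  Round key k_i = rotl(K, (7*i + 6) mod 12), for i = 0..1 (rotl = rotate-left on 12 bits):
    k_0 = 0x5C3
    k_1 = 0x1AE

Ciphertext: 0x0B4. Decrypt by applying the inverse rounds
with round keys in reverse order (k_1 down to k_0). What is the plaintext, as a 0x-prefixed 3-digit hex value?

s_0 = ciphertext = 0x0B4
s_1 = InvRound(s_0, k_1) = 0x4D9
s_2 = InvRound(s_1, k_0) = 0x4D9

0x4D9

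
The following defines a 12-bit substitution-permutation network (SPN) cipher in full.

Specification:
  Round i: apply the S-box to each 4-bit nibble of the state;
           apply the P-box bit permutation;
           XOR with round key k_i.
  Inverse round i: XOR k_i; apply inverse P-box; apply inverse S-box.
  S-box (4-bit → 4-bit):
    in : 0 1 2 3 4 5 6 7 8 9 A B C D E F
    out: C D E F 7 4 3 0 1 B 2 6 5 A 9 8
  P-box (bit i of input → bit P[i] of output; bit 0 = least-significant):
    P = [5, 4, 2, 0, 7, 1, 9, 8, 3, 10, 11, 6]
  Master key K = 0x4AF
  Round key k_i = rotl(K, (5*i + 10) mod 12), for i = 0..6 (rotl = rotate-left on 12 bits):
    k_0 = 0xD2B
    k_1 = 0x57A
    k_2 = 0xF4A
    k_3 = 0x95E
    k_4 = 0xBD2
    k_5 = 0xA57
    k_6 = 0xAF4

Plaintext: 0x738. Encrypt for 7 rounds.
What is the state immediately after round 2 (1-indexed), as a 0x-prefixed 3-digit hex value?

s_0 = plaintext = 0x738
s_1 = Round(s_0, k_0) = 0xE89
s_2 = Round(s_1, k_1) = 0x583
s_3 = Round(s_2, k_2) = 0x7FF
s_4 = Round(s_3, k_3) = 0x85F
s_5 = Round(s_4, k_4) = 0x9DB
s_6 = Round(s_5, k_5) = 0xF09
s_7 = Round(s_6, k_6) = 0x985

0x583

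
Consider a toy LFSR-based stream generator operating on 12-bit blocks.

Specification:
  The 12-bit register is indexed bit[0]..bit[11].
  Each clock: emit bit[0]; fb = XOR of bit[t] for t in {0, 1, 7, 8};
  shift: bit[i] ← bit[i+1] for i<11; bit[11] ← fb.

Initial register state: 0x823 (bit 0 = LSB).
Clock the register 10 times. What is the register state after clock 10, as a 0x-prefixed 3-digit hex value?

0x72A

reg_0 = 0x823
clock 1: out=1, reg = 0x411
clock 2: out=1, reg = 0xA08
clock 3: out=0, reg = 0x504
clock 4: out=0, reg = 0xA82
clock 5: out=0, reg = 0x541
clock 6: out=1, reg = 0x2A0
clock 7: out=0, reg = 0x950
clock 8: out=0, reg = 0xCA8
clock 9: out=0, reg = 0xE54
clock 10: out=0, reg = 0x72A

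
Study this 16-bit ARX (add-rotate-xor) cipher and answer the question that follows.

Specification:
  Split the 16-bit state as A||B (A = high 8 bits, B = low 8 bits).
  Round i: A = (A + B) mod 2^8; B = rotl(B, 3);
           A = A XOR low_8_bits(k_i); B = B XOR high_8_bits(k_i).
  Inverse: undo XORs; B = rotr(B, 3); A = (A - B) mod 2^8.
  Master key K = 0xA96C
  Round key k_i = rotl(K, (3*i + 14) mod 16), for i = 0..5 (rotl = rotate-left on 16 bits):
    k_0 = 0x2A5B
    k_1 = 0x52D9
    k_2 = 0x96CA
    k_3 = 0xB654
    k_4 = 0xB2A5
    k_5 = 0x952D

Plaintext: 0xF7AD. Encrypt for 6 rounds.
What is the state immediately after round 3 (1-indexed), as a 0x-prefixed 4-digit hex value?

s_0 = plaintext = 0xF7AD
s_1 = Round(s_0, k_0) = 0xFF47
s_2 = Round(s_1, k_1) = 0x9F68
s_3 = Round(s_2, k_2) = 0xCDD5
s_4 = Round(s_3, k_3) = 0xF618
s_5 = Round(s_4, k_4) = 0xAB72
s_6 = Round(s_5, k_5) = 0x3006

0xCDD5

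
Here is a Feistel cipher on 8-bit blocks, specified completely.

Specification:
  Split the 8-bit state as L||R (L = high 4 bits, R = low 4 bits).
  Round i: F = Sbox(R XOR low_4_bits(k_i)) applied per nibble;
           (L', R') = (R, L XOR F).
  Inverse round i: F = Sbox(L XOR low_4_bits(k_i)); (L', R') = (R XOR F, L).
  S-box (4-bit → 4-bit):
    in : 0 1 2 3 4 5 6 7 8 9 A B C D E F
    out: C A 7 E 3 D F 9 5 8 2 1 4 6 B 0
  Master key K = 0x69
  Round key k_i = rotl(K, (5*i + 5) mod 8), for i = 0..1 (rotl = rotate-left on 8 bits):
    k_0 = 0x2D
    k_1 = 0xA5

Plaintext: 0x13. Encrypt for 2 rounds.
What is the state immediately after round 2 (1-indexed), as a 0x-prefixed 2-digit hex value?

s_0 = plaintext = 0x13
s_1 = Round(s_0, k_0) = 0x3A
s_2 = Round(s_1, k_1) = 0xA3

0xA3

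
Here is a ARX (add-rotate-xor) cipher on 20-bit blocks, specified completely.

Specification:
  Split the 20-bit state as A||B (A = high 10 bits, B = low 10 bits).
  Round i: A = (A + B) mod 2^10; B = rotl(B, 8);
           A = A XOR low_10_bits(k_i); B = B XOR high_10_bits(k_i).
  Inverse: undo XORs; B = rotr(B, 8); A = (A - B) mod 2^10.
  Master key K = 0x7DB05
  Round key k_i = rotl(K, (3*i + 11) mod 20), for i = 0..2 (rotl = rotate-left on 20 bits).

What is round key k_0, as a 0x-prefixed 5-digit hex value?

0x82BED

K = 0x7DB05
k_0 = rotl(K, (3*0+11) mod 20) = rotl(K, 11) = 0x82BED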